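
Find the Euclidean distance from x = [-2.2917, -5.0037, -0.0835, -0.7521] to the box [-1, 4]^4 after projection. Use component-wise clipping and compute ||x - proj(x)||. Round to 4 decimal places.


Project each component onto [-1, 4].
clip(-2.2917) = -1.0, clip(-5.0037) = -1.0, clip(-0.0835) = -0.0835, clip(-0.7521) = -0.7521
Projection = [-1.0, -1.0, -0.0835, -0.7521]
Squared diffs: [1.6685, 16.0296, 0.0, 0.0]
Distance = sqrt(17.6981) = 4.2069


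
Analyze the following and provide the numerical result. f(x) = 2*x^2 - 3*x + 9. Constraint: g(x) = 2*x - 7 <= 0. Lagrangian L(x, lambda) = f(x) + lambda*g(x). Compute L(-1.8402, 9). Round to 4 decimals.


Step 1: Evaluate f(x).
f(-1.8402) = 2*(-1.8402)^2 - 3*(-1.8402) + 9 = 21.2933
Step 2: Evaluate g(x).
g(-1.8402) = 2*-1.8402 - 7 = -10.6804
Step 3: Compute Lagrangian.
L = 21.2933 + 9*-10.6804 = -74.8303


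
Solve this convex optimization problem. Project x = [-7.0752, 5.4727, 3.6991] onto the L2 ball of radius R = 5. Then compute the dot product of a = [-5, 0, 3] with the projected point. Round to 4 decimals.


Step 1: Compute ||x|| (intermediates to 6 decimals).
||x|| = sqrt((-7.0752)^2 + 5.4727^2 + 3.6991^2) = 9.679475
Step 2: Project.
Since ||x|| > R, scale = R/||x|| = 5/9.679475 = 0.516557, proj(x) = scale * x
proj(x) = [-3.654744, 2.826961, 1.910796]
Step 3: Dot product.
a^T * proj(x) = -5*(-3.654744) + 0*2.826961 + 3*1.910796 = 24.0061


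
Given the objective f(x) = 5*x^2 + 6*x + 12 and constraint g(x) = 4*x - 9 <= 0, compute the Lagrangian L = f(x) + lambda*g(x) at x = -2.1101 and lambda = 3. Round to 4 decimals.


Step 1: Evaluate f(x).
f(-2.1101) = 5*(-2.1101)^2 + 6*(-2.1101) + 12 = 21.602
Step 2: Evaluate g(x).
g(-2.1101) = 4*-2.1101 - 9 = -17.4404
Step 3: Compute Lagrangian.
L = 21.602 + 3*-17.4404 = -30.7192


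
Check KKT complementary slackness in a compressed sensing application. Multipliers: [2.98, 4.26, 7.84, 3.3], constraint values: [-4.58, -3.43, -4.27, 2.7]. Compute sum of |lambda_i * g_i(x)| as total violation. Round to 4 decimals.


KKT complementary slackness check:
lambda_1 * g_1 = 2.98 * -4.58 = -13.6484
lambda_2 * g_2 = 4.26 * -3.43 = -14.6118
lambda_3 * g_3 = 7.84 * -4.27 = -33.4768
lambda_4 * g_4 = 3.3 * 2.7 = 8.91
Total violation = 13.6484 + 14.6118 + 33.4768 + 8.91 = 70.647


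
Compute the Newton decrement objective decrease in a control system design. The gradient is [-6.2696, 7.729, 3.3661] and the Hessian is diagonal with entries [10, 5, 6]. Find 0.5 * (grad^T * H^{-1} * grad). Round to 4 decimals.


Step 1: H is diagonal, so H^(-1) * g = [-0.627, 1.5458, 0.561].
Step 2: g^T H^(-1) g = sum_i g_i^2 / H_ii
  = (-6.2696)^2/10 + (7.729)^2/5 + (3.3661)^2/6
  = 3.9308 + 11.9475 + 1.8884 = 17.7667
Step 3: Objective decrease = 0.5 * g^T H^(-1) g = 8.8834


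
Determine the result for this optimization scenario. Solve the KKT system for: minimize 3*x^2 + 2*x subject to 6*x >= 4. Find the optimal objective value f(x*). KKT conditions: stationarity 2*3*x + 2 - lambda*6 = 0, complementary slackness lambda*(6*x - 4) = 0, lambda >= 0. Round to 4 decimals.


Step 1: Try lambda = 0 (constraint inactive).
x_unc = -2/(2*3) = -0.3333
Check: 6*-0.3333 = -1.9998 < 4 -- violated!
Step 2: Constraint must be active: 6*x = 4
x* = 4/6 = 2/3 = 0.6667 (rounded; the exact value 2/3 is used below)
lambda = (2*3*(2/3) + 2)/6 = 1.0
Step 3: Compute optimal value.
f(x*) = 3*(2/3)^2 + 2*(2/3) = 2.6667


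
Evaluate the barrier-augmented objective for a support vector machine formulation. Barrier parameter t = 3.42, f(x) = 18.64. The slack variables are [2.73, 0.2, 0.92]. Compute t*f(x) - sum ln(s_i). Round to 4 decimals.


Step 1: Compute log-barrier.
ln values: [1.0043, -1.6094, -0.0834]
phi = -(1.0043 - 1.6094 - 0.0834) = 0.6885
Step 2: Compute augmented objective.
t*f(x) = 3.42*18.64 = 63.7488
Total = 63.7488 + 0.6885 = 64.4373


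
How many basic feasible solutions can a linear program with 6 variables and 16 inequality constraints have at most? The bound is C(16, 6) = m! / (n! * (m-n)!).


Each vertex corresponds to some choice of n active constraints out of m, so the number of vertices is at most C(m, n) = m! / (n!(m-n)!).
m = 16, n = 6
Numerator: 16 * 15 * 14 * 13 * 12 * 11
Denominator: 6! = 720
C(16, 6) = 8008


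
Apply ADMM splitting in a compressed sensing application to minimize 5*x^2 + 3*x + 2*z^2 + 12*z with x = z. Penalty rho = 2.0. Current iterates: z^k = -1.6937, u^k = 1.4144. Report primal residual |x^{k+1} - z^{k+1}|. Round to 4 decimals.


ADMM iteration with rho = 2.0, z^k = -1.6937, u^k = 1.4144
Step 1: x-update.
Minimize 5*x^2 + 3*x + (2.0/2)*(x + 1.6937 + 1.4144)^2
FOC: (2*5 + 2.0)*x = -3 + 2.0*(-1.6937 - 1.4144)
x^{k+1} = -0.768
Step 2: z-update.
Minimize 2*z^2 + 12*z + (2.0/2)*(-0.768 - z + 1.4144)^2
FOC: (2*2 + 2.0)*z = -12 + 2.0*(-0.768 + 1.4144)
z^{k+1} = -1.7845
Step 3: u-update.
u^{k+1} = 1.4144 - 0.768 + 1.7845 = 2.4309
Step 4: Primal residual = |-0.768 + 1.7845| = 1.0165


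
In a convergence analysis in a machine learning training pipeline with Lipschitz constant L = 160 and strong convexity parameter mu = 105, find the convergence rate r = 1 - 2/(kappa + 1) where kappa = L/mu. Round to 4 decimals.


Step 1: Compute the condition number.
kappa = L/mu = 160/105 = 1.5238
Step 2: Compute the convergence rate.
r = 1 - 2/(kappa + 1) = 1 - 2*mu/(L + mu) = (L - mu)/(L + mu) = 55/265 = 0.2075


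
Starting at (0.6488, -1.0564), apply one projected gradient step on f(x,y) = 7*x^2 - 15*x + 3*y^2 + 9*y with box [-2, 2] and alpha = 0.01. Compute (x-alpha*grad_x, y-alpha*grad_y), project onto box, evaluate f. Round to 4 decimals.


Step 1: Compute gradient at (0.6488, -1.0564).
grad_x = 2*7*0.6488 - 15 = -5.9168
grad_y = 2*3*-1.0564 + 9 = 2.6616
Step 2: Gradient step.
x_raw = 0.6488 - 0.01*-5.9168 = 0.708
y_raw = -1.0564 - 0.01*2.6616 = -1.083
Step 3: Project onto [-2, 2].
x_proj = clip(0.708) = 0.708
y_proj = clip(-1.083) = -1.083
Step 4: Evaluate f.
f(0.708, -1.083) = -13.3394


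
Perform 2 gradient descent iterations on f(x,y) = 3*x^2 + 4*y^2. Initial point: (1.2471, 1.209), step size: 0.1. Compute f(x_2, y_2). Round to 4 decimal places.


Gradient descent on f(x,y) = 3*x^2 + 4*y^2.
Starting point: (1.2471, 1.209), alpha = 0.1
Step 1: grad_x = 2*3*1.2471 = 7.4826, grad_y = 2*4*1.209 = 9.672
  x_1 = 1.2471 - 0.1*7.4826 = 0.4988
  y_1 = 1.209 - 0.1*9.672 = 0.2418
Step 2: grad_x = 2*3*0.4988 = 2.993, grad_y = 2*4*0.2418 = 1.9344
  x_2 = 0.4988 - 0.1*2.993 = 0.1995
  y_2 = 0.2418 - 0.1*1.9344 = 0.0484
f(0.1995, 0.0484) = 3*0.1995^2 + 4*0.0484^2 = 0.1288


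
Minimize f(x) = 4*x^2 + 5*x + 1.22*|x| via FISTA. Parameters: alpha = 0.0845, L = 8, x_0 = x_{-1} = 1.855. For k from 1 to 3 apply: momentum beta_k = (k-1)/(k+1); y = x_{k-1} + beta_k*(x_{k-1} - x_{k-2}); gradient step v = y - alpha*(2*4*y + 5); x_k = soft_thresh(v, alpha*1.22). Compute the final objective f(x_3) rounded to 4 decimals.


FISTA on f(x) = 4*x^2 + 5*x + 1.22*|x|
L = 8, alpha = 0.0845
Iteration 1: beta = 0.0, y = 1.855 + 0.0*(1.855 - 1.855) = 1.855
  grad(y) = 19.84, v = y - alpha*grad = 0.1785
  prox(v) = soft_thresh(0.1785, 0.1031) = 0.0754
Iteration 2: beta = 0.3333, y = 0.0754 + 0.3333*(0.0754 - 1.855) = -0.5178
  grad(y) = 0.8579, v = y - alpha*grad = -0.5903
  prox(v) = soft_thresh(-0.5903, 0.1031) = -0.4872
Iteration 3: beta = 0.5, y = -0.4872 + 0.5*(-0.4872 - 0.0754) = -0.7685
  grad(y) = -1.1477, v = y - alpha*grad = -0.6715
  prox(v) = soft_thresh(-0.6715, 0.1031) = -0.5684
f(x_3) = 4*(-0.5684)^2 + 5*(-0.5684) + 1.22*|-0.5684| = -0.8562


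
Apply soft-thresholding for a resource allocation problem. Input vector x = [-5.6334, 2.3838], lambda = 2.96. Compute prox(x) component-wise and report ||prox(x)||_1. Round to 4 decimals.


Soft-thresholding with lambda = 2.96:
prox(-5.6334) = sign(-5.6334)*max(|-5.6334| - 2.96, 0) = -2.6734
prox(2.3838) = sign(2.3838)*max(|2.3838| - 2.96, 0) = 0.0
prox(x) = [-2.6734, 0.0]
||prox(x)||_1 = 2.6734 + 0.0 = 2.6734


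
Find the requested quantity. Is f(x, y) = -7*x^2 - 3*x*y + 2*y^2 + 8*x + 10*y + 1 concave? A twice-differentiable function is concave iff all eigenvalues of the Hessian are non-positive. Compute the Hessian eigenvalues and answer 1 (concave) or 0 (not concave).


The Hessian of f(x,y) = -7*x^2 - 3*x*y + 2*y^2 + 8*x + 10*y + 1 is:
H = [[-14, -3], [-3, 4]]
Trace = -14 + 4 = -10
Determinant = -14*4 - (-3)^2 = -65
Discriminant = (-10)^2 - 4*-65 = 360.0
Eigenvalues: lambda_1 = -14.4868, lambda_2 = 4.4868
The function is not concave.

0


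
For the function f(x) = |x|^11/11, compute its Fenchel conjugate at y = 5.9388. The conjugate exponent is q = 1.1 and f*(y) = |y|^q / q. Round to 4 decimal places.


The conjugate exponent q satisfies 1/p + 1/q = 1.
p = 11, so q = 11/(11 - 1) = 1.1
|y|^q = 5.9388^1.1 = 7.0969
f*(5.9388) = 7.0969 / 1.1 = 6.4517


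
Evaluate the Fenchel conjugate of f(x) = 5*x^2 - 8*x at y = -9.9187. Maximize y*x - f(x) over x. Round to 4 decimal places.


f*(y) = sup_x {y*x - a*x^2 - b*x} = sup_x {(y-b)*x - a*x^2}
FOC: (y - b) - 2a*x = 0 => x* = (y - b)/(2a)
x* = (-9.9187 + 8)/(2*5) = -0.1919
f*(-9.9187) = (y-b)^2/(4a) = (-9.9187 + 8)^2/(4*5)
= 3.6814/20 = 0.1841


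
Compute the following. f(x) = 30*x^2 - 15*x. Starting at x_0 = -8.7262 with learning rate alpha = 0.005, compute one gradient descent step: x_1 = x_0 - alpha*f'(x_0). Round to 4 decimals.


We compute the gradient at x_0 and apply the update.
f'(x) = 60*x - 15
f'(-8.7262) = 60*-8.7262 - 15 = -538.572
x_1 = -8.7262 - 0.005*-538.572 = -6.0333


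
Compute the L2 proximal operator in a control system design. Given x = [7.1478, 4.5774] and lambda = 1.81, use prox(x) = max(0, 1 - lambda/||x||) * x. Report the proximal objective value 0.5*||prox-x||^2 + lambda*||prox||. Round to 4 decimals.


Step 1: Compute ||x||.
||x|| = 8.4879
Step 2: Compute scaling factor.
scale = max(0, 1 - 1.81/8.4879) = 0.7868
Step 3: prox(x) = [5.6236, 3.6013]
||prox(x)|| = 6.6779
Step 4: Proximal objective.
0.5*||prox-x||^2 = 1.6381
lambda*||prox|| = 12.087
Total = 13.725


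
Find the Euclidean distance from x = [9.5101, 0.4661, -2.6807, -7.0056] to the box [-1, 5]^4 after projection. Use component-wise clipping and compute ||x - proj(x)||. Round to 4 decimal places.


Project each component onto [-1, 5].
clip(9.5101) = 5.0, clip(0.4661) = 0.4661, clip(-2.6807) = -1.0, clip(-7.0056) = -1.0
Projection = [5.0, 0.4661, -1.0, -1.0]
Squared diffs: [20.341, 0.0, 2.8248, 36.0672]
Distance = sqrt(59.233) = 7.6963


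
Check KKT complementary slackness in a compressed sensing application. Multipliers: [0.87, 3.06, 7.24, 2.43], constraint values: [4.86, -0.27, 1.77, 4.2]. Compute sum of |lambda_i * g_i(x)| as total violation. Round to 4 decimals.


KKT complementary slackness check:
lambda_1 * g_1 = 0.87 * 4.86 = 4.2282
lambda_2 * g_2 = 3.06 * -0.27 = -0.8262
lambda_3 * g_3 = 7.24 * 1.77 = 12.8148
lambda_4 * g_4 = 2.43 * 4.2 = 10.206
Total violation = 4.2282 + 0.8262 + 12.8148 + 10.206 = 28.0752


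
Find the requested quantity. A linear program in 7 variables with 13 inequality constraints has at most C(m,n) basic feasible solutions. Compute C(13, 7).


Each vertex corresponds to some choice of n active constraints out of m, so the number of vertices is at most C(m, n) = m! / (n!(m-n)!).
m = 13, n = 7
Numerator: 13 * 12 * 11 * 10 * 9 * 8 * 7
Denominator: 7! = 5040
C(13, 7) = 1716


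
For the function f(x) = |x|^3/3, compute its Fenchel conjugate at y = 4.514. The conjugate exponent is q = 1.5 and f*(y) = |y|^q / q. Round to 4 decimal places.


The conjugate exponent q satisfies 1/p + 1/q = 1.
p = 3, so q = 3/(3 - 1) = 1.5
|y|^q = 4.514^1.5 = 9.5905
f*(4.514) = 9.5905 / 1.5 = 6.3937


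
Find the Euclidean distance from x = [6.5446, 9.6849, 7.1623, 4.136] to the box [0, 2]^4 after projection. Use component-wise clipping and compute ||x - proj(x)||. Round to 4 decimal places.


Project each component onto [0, 2].
clip(6.5446) = 2.0, clip(9.6849) = 2.0, clip(7.1623) = 2.0, clip(4.136) = 2.0
Projection = [2.0, 2.0, 2.0, 2.0]
Squared diffs: [20.6534, 59.0577, 26.6493, 4.5625]
Distance = sqrt(110.9229) = 10.532


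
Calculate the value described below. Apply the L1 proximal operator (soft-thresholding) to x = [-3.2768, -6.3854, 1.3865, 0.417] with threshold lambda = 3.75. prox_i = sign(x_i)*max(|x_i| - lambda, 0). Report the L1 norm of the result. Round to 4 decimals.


Soft-thresholding with lambda = 3.75:
prox(-3.2768) = sign(-3.2768)*max(|-3.2768| - 3.75, 0) = 0.0
prox(-6.3854) = sign(-6.3854)*max(|-6.3854| - 3.75, 0) = -2.6354
prox(1.3865) = sign(1.3865)*max(|1.3865| - 3.75, 0) = 0.0
prox(0.417) = sign(0.417)*max(|0.417| - 3.75, 0) = 0.0
prox(x) = [0.0, -2.6354, 0.0, 0.0]
||prox(x)||_1 = 0.0 + 2.6354 + 0.0 + 0.0 = 2.6354


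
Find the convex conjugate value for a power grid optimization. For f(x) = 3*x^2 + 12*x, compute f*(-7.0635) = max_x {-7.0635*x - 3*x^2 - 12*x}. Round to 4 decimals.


f*(y) = sup_x {y*x - a*x^2 - b*x} = sup_x {(y-b)*x - a*x^2}
FOC: (y - b) - 2a*x = 0 => x* = (y - b)/(2a)
x* = (-7.0635 - 12)/(2*3) = -3.1773
f*(-7.0635) = (y-b)^2/(4a) = (-7.0635 - 12)^2/(4*3)
= 363.417/12 = 30.2848


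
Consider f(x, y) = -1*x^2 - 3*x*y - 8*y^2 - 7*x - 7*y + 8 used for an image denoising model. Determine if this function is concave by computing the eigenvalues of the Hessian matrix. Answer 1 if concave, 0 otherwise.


The Hessian of f(x,y) = -1*x^2 - 3*x*y - 8*y^2 - 7*x - 7*y + 8 is:
H = [[-2, -3], [-3, -16]]
Trace = -2 - 16 = -18
Determinant = -2*-16 - (-3)^2 = 23
Discriminant = (-18)^2 - 4*23 = 232.0
Eigenvalues: lambda_1 = -16.6158, lambda_2 = -1.3842
The function is concave.

1


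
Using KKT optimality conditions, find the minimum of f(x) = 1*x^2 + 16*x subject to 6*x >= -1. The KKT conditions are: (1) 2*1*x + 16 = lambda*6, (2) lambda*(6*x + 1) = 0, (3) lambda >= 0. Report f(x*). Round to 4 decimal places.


Step 1: Try lambda = 0 (constraint inactive).
x_unc = -16/(2*1) = -8.0
Check: 6*-8.0 = -48.0 < -1 -- violated!
Step 2: Constraint must be active: 6*x = -1
x* = -1/6 = -0.1667 (rounded; the exact value -1/6 is used below)
lambda = (2*1*(-1/6) + 16)/6 = 2.6111
Step 3: Compute optimal value.
f(x*) = 1*(-1/6)^2 + 16*(-1/6) = -2.6389


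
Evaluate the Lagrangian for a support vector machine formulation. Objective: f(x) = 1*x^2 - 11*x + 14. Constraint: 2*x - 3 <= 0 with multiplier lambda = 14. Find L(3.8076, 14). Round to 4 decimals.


Step 1: Evaluate f(x).
f(3.8076) = 1*3.8076^2 - 11*3.8076 + 14 = -13.3858
Step 2: Evaluate g(x).
g(3.8076) = 2*3.8076 - 3 = 4.6152
Step 3: Compute Lagrangian.
L = -13.3858 + 14*4.6152 = 51.227


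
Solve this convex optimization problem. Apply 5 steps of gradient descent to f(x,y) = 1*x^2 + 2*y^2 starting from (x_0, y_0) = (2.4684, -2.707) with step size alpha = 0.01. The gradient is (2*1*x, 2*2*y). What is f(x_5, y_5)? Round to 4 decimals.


Gradient descent on f(x,y) = 1*x^2 + 2*y^2.
Starting point: (2.4684, -2.707), alpha = 0.01
Step 1: grad_x = 2*1*2.4684 = 4.9368, grad_y = 2*2*-2.707 = -10.828
  x_1 = 2.4684 - 0.01*4.9368 = 2.419
  y_1 = -2.707 - 0.01*-10.828 = -2.5987
Step 2: grad_x = 2*1*2.419 = 4.8381, grad_y = 2*2*-2.5987 = -10.3949
  x_2 = 2.419 - 0.01*4.8381 = 2.3707
  y_2 = -2.5987 - 0.01*-10.3949 = -2.4948
Step 3: grad_x = 2*1*2.3707 = 4.7413, grad_y = 2*2*-2.4948 = -9.9791
  x_3 = 2.3707 - 0.01*4.7413 = 2.3232
  y_3 = -2.4948 - 0.01*-9.9791 = -2.395
Step 4: grad_x = 2*1*2.3232 = 4.6465, grad_y = 2*2*-2.395 = -9.5799
  x_4 = 2.3232 - 0.01*4.6465 = 2.2768
  y_4 = -2.395 - 0.01*-9.5799 = -2.2992
Step 5: grad_x = 2*1*2.2768 = 4.5535, grad_y = 2*2*-2.2992 = -9.1967
  x_5 = 2.2768 - 0.01*4.5535 = 2.2312
  y_5 = -2.2992 - 0.01*-9.1967 = -2.2072
f(2.2312, -2.2072) = 1*2.2312^2 + 2*(-2.2072)^2 = 14.722


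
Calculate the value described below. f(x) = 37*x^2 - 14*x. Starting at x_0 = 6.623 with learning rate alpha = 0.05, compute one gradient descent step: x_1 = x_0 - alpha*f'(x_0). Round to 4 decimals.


We compute the gradient at x_0 and apply the update.
f'(x) = 74*x - 14
f'(6.623) = 74*6.623 - 14 = 476.102
x_1 = 6.623 - 0.05*476.102 = -17.1821


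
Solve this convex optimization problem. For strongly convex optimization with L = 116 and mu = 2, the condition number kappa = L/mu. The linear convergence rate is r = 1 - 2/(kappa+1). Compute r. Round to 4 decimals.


Step 1: Compute the condition number.
kappa = L/mu = 116/2 = 58.0
Step 2: Compute the convergence rate.
r = 1 - 2/(kappa + 1) = 1 - 2*mu/(L + mu) = (L - mu)/(L + mu) = 114/118 = 0.9661


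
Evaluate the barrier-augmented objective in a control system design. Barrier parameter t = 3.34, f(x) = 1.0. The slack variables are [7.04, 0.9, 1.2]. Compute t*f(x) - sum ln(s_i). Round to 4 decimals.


Step 1: Compute log-barrier.
ln values: [1.9516, -0.1054, 0.1823]
phi = -(1.9516 - 0.1054 + 0.1823) = -2.0286
Step 2: Compute augmented objective.
t*f(x) = 3.34*1.0 = 3.34
Total = 3.34 - 2.0286 = 1.3114


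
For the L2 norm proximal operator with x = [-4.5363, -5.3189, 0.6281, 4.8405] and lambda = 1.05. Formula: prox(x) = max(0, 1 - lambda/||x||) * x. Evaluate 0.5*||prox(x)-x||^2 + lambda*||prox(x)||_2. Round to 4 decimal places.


Step 1: Compute ||x||.
||x|| = 8.5261
Step 2: Compute scaling factor.
scale = max(0, 1 - 1.05/8.5261) = 0.8768
Step 3: prox(x) = [-3.9776, -4.6639, 0.5507, 4.2444]
||prox(x)|| = 7.4761
Step 4: Proximal objective.
0.5*||prox-x||^2 = 0.5513
lambda*||prox|| = 7.8499
Total = 8.4011


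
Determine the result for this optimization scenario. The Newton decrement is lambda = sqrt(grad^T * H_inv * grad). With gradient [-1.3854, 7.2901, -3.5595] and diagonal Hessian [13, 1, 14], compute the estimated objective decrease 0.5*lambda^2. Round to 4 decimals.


Step 1: H is diagonal, so H^(-1) * g = [-0.1066, 7.2901, -0.2543].
Step 2: g^T H^(-1) g = sum_i g_i^2 / H_ii
  = (-1.3854)^2/13 + (7.2901)^2/1 + (-3.5595)^2/14
  = 0.1476 + 53.1456 + 0.905 = 54.1982
Step 3: Objective decrease = 0.5 * g^T H^(-1) g = 27.0991


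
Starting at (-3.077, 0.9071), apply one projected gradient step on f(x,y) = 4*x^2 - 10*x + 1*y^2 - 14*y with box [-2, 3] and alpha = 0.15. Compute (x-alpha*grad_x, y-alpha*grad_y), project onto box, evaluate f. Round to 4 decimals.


Step 1: Compute gradient at (-3.077, 0.9071).
grad_x = 2*4*-3.077 - 10 = -34.616
grad_y = 2*1*0.9071 - 14 = -12.1858
Step 2: Gradient step.
x_raw = -3.077 - 0.15*-34.616 = 2.1154
y_raw = 0.9071 - 0.15*-12.1858 = 2.735
Step 3: Project onto [-2, 3].
x_proj = clip(2.1154) = 2.1154
y_proj = clip(2.735) = 2.735
Step 4: Evaluate f.
f(2.1154, 2.735) = -34.0639


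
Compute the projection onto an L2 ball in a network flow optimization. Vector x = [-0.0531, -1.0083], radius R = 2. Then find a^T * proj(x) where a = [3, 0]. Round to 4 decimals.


Step 1: Compute ||x|| (intermediates to 6 decimals).
||x|| = sqrt((-0.0531)^2 + (-1.0083)^2) = 1.009697
Step 2: Project.
Since ||x|| <= R, proj = x (no scaling needed).
proj(x) = [-0.0531, -1.0083]
Step 3: Dot product.
a^T * proj(x) = 3*(-0.0531) + 0*(-1.0083) = -0.1593


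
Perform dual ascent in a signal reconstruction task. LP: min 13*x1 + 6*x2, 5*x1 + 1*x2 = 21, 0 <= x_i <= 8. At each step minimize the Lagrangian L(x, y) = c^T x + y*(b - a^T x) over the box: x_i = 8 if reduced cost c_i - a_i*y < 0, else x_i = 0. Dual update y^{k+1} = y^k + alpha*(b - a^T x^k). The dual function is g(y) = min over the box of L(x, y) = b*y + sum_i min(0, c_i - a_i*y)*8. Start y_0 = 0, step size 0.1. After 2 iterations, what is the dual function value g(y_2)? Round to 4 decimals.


Dual ascent for LP: min 13*x1 + 6*x2, 5*x1 + 1*x2 = 21, 0 <= x_i <= 8
Step 1: y^k = 0.0, reduced costs: (13.0, 6.0)
  x^k = (0.0, 0.0), subgradient = b - a^T x = 21.0
  y^{k+1} = 0.0 + 0.1*21.0 = 2.1
Step 2: y^k = 2.1, reduced costs: (2.5, 3.9)
  x^k = (0.0, 0.0), subgradient = b - a^T x = 21.0
  y^{k+1} = 2.1 + 0.1*21.0 = 4.2
Dual objective at y_2 = 4.2: reduced costs (-8.0, 1.8), box minimizer x = (8.0, 0.0)
g(y_2) = b*y + (c1 - a1*y)*x1 + (c2 - a2*y)*x2 = 21*4.2 + (-8.0)*8.0 + 1.8*0.0 = 88.2 - 64.0 + 0.0 = 24.2


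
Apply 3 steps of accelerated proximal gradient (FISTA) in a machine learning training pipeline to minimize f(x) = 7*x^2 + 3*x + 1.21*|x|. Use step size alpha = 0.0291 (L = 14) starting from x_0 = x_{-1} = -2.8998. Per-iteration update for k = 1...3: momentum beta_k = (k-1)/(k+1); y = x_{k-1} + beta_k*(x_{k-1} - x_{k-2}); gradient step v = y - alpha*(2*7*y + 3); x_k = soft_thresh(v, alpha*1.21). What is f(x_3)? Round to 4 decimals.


FISTA on f(x) = 7*x^2 + 3*x + 1.21*|x|
L = 14, alpha = 0.0291
Iteration 1: beta = 0.0, y = -2.8998 + 0.0*(-2.8998 + 2.8998) = -2.8998
  grad(y) = -37.5972, v = y - alpha*grad = -1.8057
  prox(v) = soft_thresh(-1.8057, 0.0352) = -1.7705
Iteration 2: beta = 0.3333, y = -1.7705 + 0.3333*(-1.7705 + 2.8998) = -1.3941
  grad(y) = -16.5171, v = y - alpha*grad = -0.9134
  prox(v) = soft_thresh(-0.9134, 0.0352) = -0.8782
Iteration 3: beta = 0.5, y = -0.8782 + 0.5*(-0.8782 + 1.7705) = -0.4321
  grad(y) = -3.0491, v = y - alpha*grad = -0.3433
  prox(v) = soft_thresh(-0.3433, 0.0352) = -0.3081
f(x_3) = 7*(-0.3081)^2 + 3*(-0.3081) + 1.21*|-0.3081| = 0.1131


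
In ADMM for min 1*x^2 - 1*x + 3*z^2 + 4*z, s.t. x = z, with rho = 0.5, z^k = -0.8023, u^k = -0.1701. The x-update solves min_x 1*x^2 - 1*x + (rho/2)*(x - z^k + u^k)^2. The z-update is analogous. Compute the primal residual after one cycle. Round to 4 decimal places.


ADMM iteration with rho = 0.5, z^k = -0.8023, u^k = -0.1701
Step 1: x-update.
Minimize 1*x^2 - 1*x + (0.5/2)*(x + 0.8023 - 0.1701)^2
FOC: (2*1 + 0.5)*x = 1 + 0.5*(-0.8023 + 0.1701)
x^{k+1} = 0.2736
Step 2: z-update.
Minimize 3*z^2 + 4*z + (0.5/2)*(0.2736 - z - 0.1701)^2
FOC: (2*3 + 0.5)*z = -4 + 0.5*(0.2736 - 0.1701)
z^{k+1} = -0.6074
Step 3: u-update.
u^{k+1} = -0.1701 + 0.2736 + 0.6074 = 0.7109
Step 4: Primal residual = |0.2736 + 0.6074| = 0.881


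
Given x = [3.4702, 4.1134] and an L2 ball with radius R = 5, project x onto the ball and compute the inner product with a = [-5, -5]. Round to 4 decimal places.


Step 1: Compute ||x|| (intermediates to 6 decimals).
||x|| = sqrt(3.4702^2 + 4.1134^2) = 5.381668
Step 2: Project.
Since ||x|| > R, scale = R/||x|| = 5/5.381668 = 0.92908, proj(x) = scale * x
proj(x) = [3.224093, 3.821678]
Step 3: Dot product.
a^T * proj(x) = -5*3.224093 - 5*3.821678 = -35.2289


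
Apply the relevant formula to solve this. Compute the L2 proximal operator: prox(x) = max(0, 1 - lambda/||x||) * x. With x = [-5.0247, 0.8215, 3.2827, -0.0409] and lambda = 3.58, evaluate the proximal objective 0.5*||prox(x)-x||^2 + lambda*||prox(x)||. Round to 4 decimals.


Step 1: Compute ||x||.
||x|| = 6.0581
Step 2: Compute scaling factor.
scale = max(0, 1 - 3.58/6.0581) = 0.4091
Step 3: prox(x) = [-2.0554, 0.336, 1.3428, -0.0167]
||prox(x)|| = 2.4781
Step 4: Proximal objective.
0.5*||prox-x||^2 = 6.4082
lambda*||prox|| = 8.8716
Total = 15.2797


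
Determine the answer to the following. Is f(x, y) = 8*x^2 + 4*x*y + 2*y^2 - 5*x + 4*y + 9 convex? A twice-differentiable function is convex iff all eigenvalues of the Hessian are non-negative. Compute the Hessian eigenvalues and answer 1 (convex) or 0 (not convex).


The Hessian of f(x,y) = 8*x^2 + 4*x*y + 2*y^2 - 5*x + 4*y + 9 is:
H = [[16, 4], [4, 4]]
Trace = 16 + 4 = 20
Determinant = 16*4 - (4)^2 = 48
Discriminant = (20)^2 - 4*48 = 208.0
Eigenvalues: lambda_1 = 2.7889, lambda_2 = 17.2111
The function is convex.

1


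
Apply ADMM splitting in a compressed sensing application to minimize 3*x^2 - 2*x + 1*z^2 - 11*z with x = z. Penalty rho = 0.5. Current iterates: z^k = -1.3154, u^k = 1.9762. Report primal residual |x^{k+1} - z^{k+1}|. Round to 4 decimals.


ADMM iteration with rho = 0.5, z^k = -1.3154, u^k = 1.9762
Step 1: x-update.
Minimize 3*x^2 - 2*x + (0.5/2)*(x + 1.3154 + 1.9762)^2
FOC: (2*3 + 0.5)*x = 2 + 0.5*(-1.3154 - 1.9762)
x^{k+1} = 0.0545
Step 2: z-update.
Minimize 1*z^2 - 11*z + (0.5/2)*(0.0545 - z + 1.9762)^2
FOC: (2*1 + 0.5)*z = 11 + 0.5*(0.0545 + 1.9762)
z^{k+1} = 4.8061
Step 3: u-update.
u^{k+1} = 1.9762 + 0.0545 - 4.8061 = -2.7754
Step 4: Primal residual = |0.0545 - 4.8061| = 4.7516


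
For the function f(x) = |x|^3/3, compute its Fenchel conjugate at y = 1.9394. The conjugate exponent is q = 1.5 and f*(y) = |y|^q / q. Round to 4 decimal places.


The conjugate exponent q satisfies 1/p + 1/q = 1.
p = 3, so q = 3/(3 - 1) = 1.5
|y|^q = 1.9394^1.5 = 2.7009
f*(1.9394) = 2.7009 / 1.5 = 1.8006


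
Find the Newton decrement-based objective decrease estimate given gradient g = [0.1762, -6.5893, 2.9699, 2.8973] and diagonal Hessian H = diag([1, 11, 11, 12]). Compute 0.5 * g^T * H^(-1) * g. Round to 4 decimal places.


Step 1: H is diagonal, so H^(-1) * g = [0.1762, -0.599, 0.27, 0.2414].
Step 2: g^T H^(-1) g = sum_i g_i^2 / H_ii
  = (0.1762)^2/1 + (-6.5893)^2/11 + (2.9699)^2/11 + (2.8973)^2/12
  = 0.031 + 3.9472 + 0.8018 + 0.6995 = 5.4796
Step 3: Objective decrease = 0.5 * g^T H^(-1) g = 2.7398


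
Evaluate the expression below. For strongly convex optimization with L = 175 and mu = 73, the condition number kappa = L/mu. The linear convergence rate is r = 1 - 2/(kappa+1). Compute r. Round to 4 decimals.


Step 1: Compute the condition number.
kappa = L/mu = 175/73 = 2.3973
Step 2: Compute the convergence rate.
r = 1 - 2/(kappa + 1) = 1 - 2*mu/(L + mu) = (L - mu)/(L + mu) = 102/248 = 0.4113


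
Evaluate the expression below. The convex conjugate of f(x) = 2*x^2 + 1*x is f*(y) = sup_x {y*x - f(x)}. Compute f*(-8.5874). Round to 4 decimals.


f*(y) = sup_x {y*x - a*x^2 - b*x} = sup_x {(y-b)*x - a*x^2}
FOC: (y - b) - 2a*x = 0 => x* = (y - b)/(2a)
x* = (-8.5874 - 1)/(2*2) = -2.3969
f*(-8.5874) = (y-b)^2/(4a) = (-8.5874 - 1)^2/(4*2)
= 91.9182/8 = 11.4898


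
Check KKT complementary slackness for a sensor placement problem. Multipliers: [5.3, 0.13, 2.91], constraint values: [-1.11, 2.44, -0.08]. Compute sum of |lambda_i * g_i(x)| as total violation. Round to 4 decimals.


KKT complementary slackness check:
lambda_1 * g_1 = 5.3 * -1.11 = -5.883
lambda_2 * g_2 = 0.13 * 2.44 = 0.3172
lambda_3 * g_3 = 2.91 * -0.08 = -0.2328
Total violation = 5.883 + 0.3172 + 0.2328 = 6.433


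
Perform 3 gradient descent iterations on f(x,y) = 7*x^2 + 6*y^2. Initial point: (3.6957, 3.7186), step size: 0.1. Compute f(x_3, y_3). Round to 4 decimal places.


Gradient descent on f(x,y) = 7*x^2 + 6*y^2.
Starting point: (3.6957, 3.7186), alpha = 0.1
Step 1: grad_x = 2*7*3.6957 = 51.7398, grad_y = 2*6*3.7186 = 44.6232
  x_1 = 3.6957 - 0.1*51.7398 = -1.4783
  y_1 = 3.7186 - 0.1*44.6232 = -0.7437
Step 2: grad_x = 2*7*-1.4783 = -20.6959, grad_y = 2*6*-0.7437 = -8.9246
  x_2 = -1.4783 - 0.1*-20.6959 = 0.5913
  y_2 = -0.7437 - 0.1*-8.9246 = 0.1487
Step 3: grad_x = 2*7*0.5913 = 8.2784, grad_y = 2*6*0.1487 = 1.7849
  x_3 = 0.5913 - 0.1*8.2784 = -0.2365
  y_3 = 0.1487 - 0.1*1.7849 = -0.0297
f(-0.2365, -0.0297) = 7*(-0.2365)^2 + 6*(-0.0297)^2 = 0.3969


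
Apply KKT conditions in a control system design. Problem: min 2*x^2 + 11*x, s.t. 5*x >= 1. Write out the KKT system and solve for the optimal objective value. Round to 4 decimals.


Step 1: Try lambda = 0 (constraint inactive).
x_unc = -11/(2*2) = -2.75
Check: 5*-2.75 = -13.75 < 1 -- violated!
Step 2: Constraint must be active: 5*x = 1
x* = 1/5 = 0.2
lambda = (2*2*0.2 + 11)/5 = 2.36
Step 3: Compute optimal value.
f(x*) = 2*0.2^2 + 11*0.2 = 2.28


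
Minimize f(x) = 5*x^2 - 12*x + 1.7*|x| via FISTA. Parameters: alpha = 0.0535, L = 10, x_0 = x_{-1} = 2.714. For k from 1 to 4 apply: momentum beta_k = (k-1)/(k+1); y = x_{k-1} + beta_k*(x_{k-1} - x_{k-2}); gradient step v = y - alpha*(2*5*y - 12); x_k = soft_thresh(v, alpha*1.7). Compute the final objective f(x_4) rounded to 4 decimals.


FISTA on f(x) = 5*x^2 - 12*x + 1.7*|x|
L = 10, alpha = 0.0535
Iteration 1: beta = 0.0, y = 2.714 + 0.0*(2.714 - 2.714) = 2.714
  grad(y) = 15.14, v = y - alpha*grad = 1.904
  prox(v) = soft_thresh(1.904, 0.091) = 1.8131
Iteration 2: beta = 0.3333, y = 1.8131 + 0.3333*(1.8131 - 2.714) = 1.5127
  grad(y) = 3.1275, v = y - alpha*grad = 1.3454
  prox(v) = soft_thresh(1.3454, 0.091) = 1.2545
Iteration 3: beta = 0.5, y = 1.2545 + 0.5*(1.2545 - 1.8131) = 0.9752
  grad(y) = -2.2481, v = y - alpha*grad = 1.0955
  prox(v) = soft_thresh(1.0955, 0.091) = 1.0045
Iteration 4: beta = 0.6, y = 1.0045 + 0.6*(1.0045 - 1.2545) = 0.8545
  grad(y) = -3.4547, v = y - alpha*grad = 1.0394
  prox(v) = soft_thresh(1.0394, 0.091) = 0.9484
f(x_4) = 5*0.9484^2 - 12*0.9484 + 1.7*|0.9484| = -5.2712


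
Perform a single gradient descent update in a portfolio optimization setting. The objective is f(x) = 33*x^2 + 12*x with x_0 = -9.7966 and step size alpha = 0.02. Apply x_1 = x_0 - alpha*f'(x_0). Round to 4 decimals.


We compute the gradient at x_0 and apply the update.
f'(x) = 66*x + 12
f'(-9.7966) = 66*-9.7966 + 12 = -634.5756
x_1 = -9.7966 - 0.02*-634.5756 = 2.8949


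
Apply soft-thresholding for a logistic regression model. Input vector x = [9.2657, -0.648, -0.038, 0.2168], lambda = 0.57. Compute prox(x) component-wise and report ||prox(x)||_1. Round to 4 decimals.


Soft-thresholding with lambda = 0.57:
prox(9.2657) = sign(9.2657)*max(|9.2657| - 0.57, 0) = 8.6957
prox(-0.648) = sign(-0.648)*max(|-0.648| - 0.57, 0) = -0.078
prox(-0.038) = sign(-0.038)*max(|-0.038| - 0.57, 0) = 0.0
prox(0.2168) = sign(0.2168)*max(|0.2168| - 0.57, 0) = 0.0
prox(x) = [8.6957, -0.078, 0.0, 0.0]
||prox(x)||_1 = 8.6957 + 0.078 + 0.0 + 0.0 = 8.7737


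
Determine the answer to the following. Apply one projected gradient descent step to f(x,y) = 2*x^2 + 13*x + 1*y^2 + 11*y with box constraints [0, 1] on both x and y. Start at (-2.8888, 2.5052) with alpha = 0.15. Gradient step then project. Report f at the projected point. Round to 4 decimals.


Step 1: Compute gradient at (-2.8888, 2.5052).
grad_x = 2*2*-2.8888 + 13 = 1.4448
grad_y = 2*1*2.5052 + 11 = 16.0104
Step 2: Gradient step.
x_raw = -2.8888 - 0.15*1.4448 = -3.1055
y_raw = 2.5052 - 0.15*16.0104 = 0.1036
Step 3: Project onto [0, 1].
x_proj = clip(-3.1055) = 0.0
y_proj = clip(0.1036) = 0.1036
Step 4: Evaluate f.
f(0.0, 0.1036) = 1.1508


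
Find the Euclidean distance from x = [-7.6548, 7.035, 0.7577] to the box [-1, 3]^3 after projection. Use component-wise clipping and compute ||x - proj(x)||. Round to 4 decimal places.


Project each component onto [-1, 3].
clip(-7.6548) = -1.0, clip(7.035) = 3.0, clip(0.7577) = 0.7577
Projection = [-1.0, 3.0, 0.7577]
Squared diffs: [44.2864, 16.2812, 0.0]
Distance = sqrt(60.5676) = 7.7825


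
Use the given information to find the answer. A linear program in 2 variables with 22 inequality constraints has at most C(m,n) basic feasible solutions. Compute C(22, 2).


Each vertex corresponds to some choice of n active constraints out of m, so the number of vertices is at most C(m, n) = m! / (n!(m-n)!).
m = 22, n = 2
Numerator: 22 * 21
Denominator: 2! = 2
C(22, 2) = 231


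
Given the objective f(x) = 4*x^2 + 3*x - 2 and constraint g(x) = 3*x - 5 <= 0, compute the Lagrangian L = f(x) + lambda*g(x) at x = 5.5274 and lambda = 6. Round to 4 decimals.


Step 1: Evaluate f(x).
f(5.5274) = 4*5.5274^2 + 3*5.5274 - 2 = 136.7908
Step 2: Evaluate g(x).
g(5.5274) = 3*5.5274 - 5 = 11.5822
Step 3: Compute Lagrangian.
L = 136.7908 + 6*11.5822 = 206.284


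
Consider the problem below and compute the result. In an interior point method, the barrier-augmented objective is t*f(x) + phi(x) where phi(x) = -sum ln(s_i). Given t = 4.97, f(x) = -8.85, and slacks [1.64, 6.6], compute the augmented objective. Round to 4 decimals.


Step 1: Compute log-barrier.
ln values: [0.4947, 1.8871]
phi = -(0.4947 + 1.8871) = -2.3818
Step 2: Compute augmented objective.
t*f(x) = 4.97*-8.85 = -43.9845
Total = -43.9845 - 2.3818 = -46.3663


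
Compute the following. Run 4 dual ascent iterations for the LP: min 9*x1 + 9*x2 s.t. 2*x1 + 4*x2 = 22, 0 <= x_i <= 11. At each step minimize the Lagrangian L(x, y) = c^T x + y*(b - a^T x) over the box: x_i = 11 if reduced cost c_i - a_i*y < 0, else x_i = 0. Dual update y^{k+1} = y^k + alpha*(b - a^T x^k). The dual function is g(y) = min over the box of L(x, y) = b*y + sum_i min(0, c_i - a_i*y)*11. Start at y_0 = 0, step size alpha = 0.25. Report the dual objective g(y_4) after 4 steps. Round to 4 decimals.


Dual ascent for LP: min 9*x1 + 9*x2, 2*x1 + 4*x2 = 22, 0 <= x_i <= 11
Step 1: y^k = 0.0, reduced costs: (9.0, 9.0)
  x^k = (0.0, 0.0), subgradient = b - a^T x = 22.0
  y^{k+1} = 0.0 + 0.25*22.0 = 5.5
Step 2: y^k = 5.5, reduced costs: (-2.0, -13.0)
  x^k = (11.0, 11.0), subgradient = b - a^T x = -44.0
  y^{k+1} = 5.5 + 0.25*-44.0 = -5.5
Step 3: y^k = -5.5, reduced costs: (20.0, 31.0)
  x^k = (0.0, 0.0), subgradient = b - a^T x = 22.0
  y^{k+1} = -5.5 + 0.25*22.0 = 0.0
Step 4: y^k = 0.0, reduced costs: (9.0, 9.0)
  x^k = (0.0, 0.0), subgradient = b - a^T x = 22.0
  y^{k+1} = 0.0 + 0.25*22.0 = 5.5
Dual objective at y_4 = 5.5: reduced costs (-2.0, -13.0), box minimizer x = (11.0, 11.0)
g(y_4) = b*y + (c1 - a1*y)*x1 + (c2 - a2*y)*x2 = 22*5.5 + (-2.0)*11.0 + (-13.0)*11.0 = 121.0 - 22.0 - 143.0 = -44.0


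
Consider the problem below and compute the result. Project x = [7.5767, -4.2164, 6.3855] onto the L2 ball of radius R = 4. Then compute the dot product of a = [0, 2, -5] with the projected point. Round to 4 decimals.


Step 1: Compute ||x|| (intermediates to 6 decimals).
||x|| = sqrt(7.5767^2 + (-4.2164)^2 + 6.3855^2) = 10.768427
Step 2: Project.
Since ||x|| > R, scale = R/||x|| = 4/10.768427 = 0.371456, proj(x) = scale * x
proj(x) = [2.814411, -1.566207, 2.371932]
Step 3: Dot product.
a^T * proj(x) = 0*2.814411 + 2*(-1.566207) - 5*2.371932 = -14.9921


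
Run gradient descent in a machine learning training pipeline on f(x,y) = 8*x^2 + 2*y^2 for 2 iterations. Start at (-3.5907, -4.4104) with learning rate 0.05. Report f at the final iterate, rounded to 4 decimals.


Gradient descent on f(x,y) = 8*x^2 + 2*y^2.
Starting point: (-3.5907, -4.4104), alpha = 0.05
Step 1: grad_x = 2*8*-3.5907 = -57.4512, grad_y = 2*2*-4.4104 = -17.6416
  x_1 = -3.5907 - 0.05*-57.4512 = -0.7181
  y_1 = -4.4104 - 0.05*-17.6416 = -3.5283
Step 2: grad_x = 2*8*-0.7181 = -11.4902, grad_y = 2*2*-3.5283 = -14.1133
  x_2 = -0.7181 - 0.05*-11.4902 = -0.1436
  y_2 = -3.5283 - 0.05*-14.1133 = -2.8227
f(-0.1436, -2.8227) = 8*(-0.1436)^2 + 2*(-2.8227)^2 = 16.0998


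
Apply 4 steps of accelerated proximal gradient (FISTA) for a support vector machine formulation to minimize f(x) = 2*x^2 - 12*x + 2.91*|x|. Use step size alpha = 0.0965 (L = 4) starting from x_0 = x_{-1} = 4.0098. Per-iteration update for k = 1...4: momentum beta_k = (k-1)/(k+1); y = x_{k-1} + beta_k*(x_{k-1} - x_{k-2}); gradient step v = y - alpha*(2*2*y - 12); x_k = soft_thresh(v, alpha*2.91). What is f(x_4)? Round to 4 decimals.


FISTA on f(x) = 2*x^2 - 12*x + 2.91*|x|
L = 4, alpha = 0.0965
Iteration 1: beta = 0.0, y = 4.0098 + 0.0*(4.0098 - 4.0098) = 4.0098
  grad(y) = 4.0392, v = y - alpha*grad = 3.62
  prox(v) = soft_thresh(3.62, 0.2808) = 3.3392
Iteration 2: beta = 0.3333, y = 3.3392 + 0.3333*(3.3392 - 4.0098) = 3.1157
  grad(y) = 0.4627, v = y - alpha*grad = 3.071
  prox(v) = soft_thresh(3.071, 0.2808) = 2.7902
Iteration 3: beta = 0.5, y = 2.7902 + 0.5*(2.7902 - 3.3392) = 2.5157
  grad(y) = -1.9372, v = y - alpha*grad = 2.7026
  prox(v) = soft_thresh(2.7026, 0.2808) = 2.4218
Iteration 4: beta = 0.6, y = 2.4218 + 0.6*(2.4218 - 2.7902) = 2.2008
  grad(y) = -3.1968, v = y - alpha*grad = 2.5093
  prox(v) = soft_thresh(2.5093, 0.2808) = 2.2285
f(x_4) = 2*2.2285^2 - 12*2.2285 + 2.91*|2.2285| = -10.3246


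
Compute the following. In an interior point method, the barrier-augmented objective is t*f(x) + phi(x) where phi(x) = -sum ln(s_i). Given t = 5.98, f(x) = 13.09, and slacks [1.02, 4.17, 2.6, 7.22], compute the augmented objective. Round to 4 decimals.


Step 1: Compute log-barrier.
ln values: [0.0198, 1.4279, 0.9555, 1.9769]
phi = -(0.0198 + 1.4279 + 0.9555 + 1.9769) = -4.3801
Step 2: Compute augmented objective.
t*f(x) = 5.98*13.09 = 78.2782
Total = 78.2782 - 4.3801 = 73.8981


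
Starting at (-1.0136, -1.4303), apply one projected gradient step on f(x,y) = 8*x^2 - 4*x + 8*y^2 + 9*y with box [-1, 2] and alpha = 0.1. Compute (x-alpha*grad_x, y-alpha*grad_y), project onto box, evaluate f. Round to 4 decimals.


Step 1: Compute gradient at (-1.0136, -1.4303).
grad_x = 2*8*-1.0136 - 4 = -20.2176
grad_y = 2*8*-1.4303 + 9 = -13.8848
Step 2: Gradient step.
x_raw = -1.0136 - 0.1*-20.2176 = 1.0082
y_raw = -1.4303 - 0.1*-13.8848 = -0.0418
Step 3: Project onto [-1, 2].
x_proj = clip(1.0082) = 1.0082
y_proj = clip(-0.0418) = -0.0418
Step 4: Evaluate f.
f(1.0082, -0.0418) = 3.7361


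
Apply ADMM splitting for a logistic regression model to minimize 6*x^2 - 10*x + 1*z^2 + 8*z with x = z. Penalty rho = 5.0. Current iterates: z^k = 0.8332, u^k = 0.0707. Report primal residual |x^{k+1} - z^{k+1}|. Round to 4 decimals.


ADMM iteration with rho = 5.0, z^k = 0.8332, u^k = 0.0707
Step 1: x-update.
Minimize 6*x^2 - 10*x + (5.0/2)*(x - 0.8332 + 0.0707)^2
FOC: (2*6 + 5.0)*x = 10 + 5.0*(0.8332 - 0.0707)
x^{k+1} = 0.8125
Step 2: z-update.
Minimize 1*z^2 + 8*z + (5.0/2)*(0.8125 - z + 0.0707)^2
FOC: (2*1 + 5.0)*z = -8 + 5.0*(0.8125 + 0.0707)
z^{k+1} = -0.512
Step 3: u-update.
u^{k+1} = 0.0707 + 0.8125 + 0.512 = 1.3952
Step 4: Primal residual = |0.8125 + 0.512| = 1.3245


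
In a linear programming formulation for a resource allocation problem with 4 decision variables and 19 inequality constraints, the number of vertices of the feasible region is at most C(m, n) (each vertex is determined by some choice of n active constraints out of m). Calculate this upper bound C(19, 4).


Each vertex corresponds to some choice of n active constraints out of m, so the number of vertices is at most C(m, n) = m! / (n!(m-n)!).
m = 19, n = 4
Numerator: 19 * 18 * 17 * 16
Denominator: 4! = 24
C(19, 4) = 3876


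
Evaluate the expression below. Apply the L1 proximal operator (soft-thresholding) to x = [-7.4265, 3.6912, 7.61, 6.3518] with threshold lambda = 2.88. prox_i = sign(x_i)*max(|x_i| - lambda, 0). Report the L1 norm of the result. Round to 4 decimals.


Soft-thresholding with lambda = 2.88:
prox(-7.4265) = sign(-7.4265)*max(|-7.4265| - 2.88, 0) = -4.5465
prox(3.6912) = sign(3.6912)*max(|3.6912| - 2.88, 0) = 0.8112
prox(7.61) = sign(7.61)*max(|7.61| - 2.88, 0) = 4.73
prox(6.3518) = sign(6.3518)*max(|6.3518| - 2.88, 0) = 3.4718
prox(x) = [-4.5465, 0.8112, 4.73, 3.4718]
||prox(x)||_1 = 4.5465 + 0.8112 + 4.73 + 3.4718 = 13.5595


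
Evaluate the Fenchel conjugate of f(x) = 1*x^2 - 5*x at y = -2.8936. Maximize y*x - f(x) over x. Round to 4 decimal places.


f*(y) = sup_x {y*x - a*x^2 - b*x} = sup_x {(y-b)*x - a*x^2}
FOC: (y - b) - 2a*x = 0 => x* = (y - b)/(2a)
x* = (-2.8936 + 5)/(2*1) = 1.0532
f*(-2.8936) = (y-b)^2/(4a) = (-2.8936 + 5)^2/(4*1)
= 4.4369/4 = 1.1092


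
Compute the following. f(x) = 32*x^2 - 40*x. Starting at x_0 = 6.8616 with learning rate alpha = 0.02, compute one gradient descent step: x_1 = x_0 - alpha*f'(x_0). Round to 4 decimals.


We compute the gradient at x_0 and apply the update.
f'(x) = 64*x - 40
f'(6.8616) = 64*6.8616 - 40 = 399.1424
x_1 = 6.8616 - 0.02*399.1424 = -1.1212


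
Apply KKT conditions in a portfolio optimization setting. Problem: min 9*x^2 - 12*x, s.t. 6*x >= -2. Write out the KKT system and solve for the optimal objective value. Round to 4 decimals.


Step 1: Try lambda = 0 (constraint inactive).
Stationarity: 2*9*x - 12 = 0
x* = 12/(2*9) = 2/3 = 0.6667 (rounded; the exact value 2/3 is used below)
Check constraint: 6*0.6667 = 4.0002 >= -2 -- satisfied.
Step 2: Compute optimal value.
f(x*) = 9*(2/3)^2 - 12*(2/3) = -4.0


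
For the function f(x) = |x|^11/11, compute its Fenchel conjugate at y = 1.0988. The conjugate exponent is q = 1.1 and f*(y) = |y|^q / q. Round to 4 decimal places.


The conjugate exponent q satisfies 1/p + 1/q = 1.
p = 11, so q = 11/(11 - 1) = 1.1
|y|^q = 1.0988^1.1 = 1.1092
f*(1.0988) = 1.1092 / 1.1 = 1.0084


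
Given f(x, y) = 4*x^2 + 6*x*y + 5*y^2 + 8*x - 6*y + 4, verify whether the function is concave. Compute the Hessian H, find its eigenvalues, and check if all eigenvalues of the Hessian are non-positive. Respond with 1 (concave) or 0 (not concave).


The Hessian of f(x,y) = 4*x^2 + 6*x*y + 5*y^2 + 8*x - 6*y + 4 is:
H = [[8, 6], [6, 10]]
Trace = 8 + 10 = 18
Determinant = 8*10 - (6)^2 = 44
Discriminant = (18)^2 - 4*44 = 148.0
Eigenvalues: lambda_1 = 2.9172, lambda_2 = 15.0828
The function is not concave.

0
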